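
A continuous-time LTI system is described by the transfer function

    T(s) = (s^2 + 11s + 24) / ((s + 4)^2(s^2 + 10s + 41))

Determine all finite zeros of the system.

Set the numerator to zero: s^2 + 11s + 24 = 0.
Factoring: (s + 8)(s + 3) = 0.

s = -8, -3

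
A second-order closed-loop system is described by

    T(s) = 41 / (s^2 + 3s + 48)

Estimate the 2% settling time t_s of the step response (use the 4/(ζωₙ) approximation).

Comparing s^2 + 3s + 48 to s^2 + 2ζωₙs + ωₙ²: ωₙ = √48 ≈ 6.928 rad/s and ζ = 3/(2·√48) ≈ 0.2165.
ζωₙ = 3/2 = 1.5, so t_s ≈ 4/(ζωₙ) = 4/1.5 ≈ 2.667 s.

t_s ≈ 2.667 s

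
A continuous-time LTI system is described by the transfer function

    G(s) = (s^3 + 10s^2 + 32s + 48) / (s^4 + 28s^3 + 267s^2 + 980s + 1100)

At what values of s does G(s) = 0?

Set the numerator to zero: s^3 + 10s^2 + 32s + 48 = 0.
Factoring: (s^2 + 4s + 8)(s + 6) = 0.

s = -2 ± 2j, -6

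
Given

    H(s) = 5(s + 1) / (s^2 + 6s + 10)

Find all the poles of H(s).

s = -3 + j, -3 - j

The poles are the roots of the denominator s^2 + 6s + 10 = 0.
Using the quadratic formula: s = (-6 ± √(-4))/2 = -3 ± 1j.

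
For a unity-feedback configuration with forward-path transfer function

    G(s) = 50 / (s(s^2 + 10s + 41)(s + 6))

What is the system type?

Type 1

The denominator has 1 factor of s at the origin (free integrator), so this is a Type 1 system.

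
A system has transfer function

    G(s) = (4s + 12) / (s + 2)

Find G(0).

Set s = 0: G(0) = (12) / (2) = 6.

G(0) = 6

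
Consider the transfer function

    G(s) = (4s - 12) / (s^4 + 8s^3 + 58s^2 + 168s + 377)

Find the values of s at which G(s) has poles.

s = -2 + 3j, -2 - 3j, -2 + 5j, -2 - 5j

The poles are the roots of the denominator s^4 + 8s^3 + 58s^2 + 168s + 377 = 0.
No real roots exist; factor into two real quadratics: (s^2 + 4s + 13)(s^2 + 4s + 29) = 0.
Each quadratic gives a conjugate pair via the quadratic formula.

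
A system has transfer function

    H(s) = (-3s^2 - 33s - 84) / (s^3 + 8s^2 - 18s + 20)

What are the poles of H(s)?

s = 1 + j, 1 - j, -10

The poles are the roots of the denominator s^3 + 8s^2 - 18s + 20 = 0.
Trying s = -10: the polynomial evaluates to 0, so (s + 10) is a factor.
Dividing out leaves s^2 - 2s + 2 = 0.
The quadratic formula then gives s = 1 ± 1j.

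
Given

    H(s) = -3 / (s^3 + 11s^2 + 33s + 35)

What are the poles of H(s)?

The poles are the roots of the denominator s^3 + 11s^2 + 33s + 35 = 0.
Trying s = -7: the polynomial evaluates to 0, so (s + 7) is a factor.
Dividing out leaves s^2 + 4s + 5 = 0.
The quadratic formula then gives s = -2 ± 1j.

s = -2 ± j, -7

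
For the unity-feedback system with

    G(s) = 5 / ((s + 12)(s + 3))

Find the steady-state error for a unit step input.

e_ss = 0.8780

G(s) has no poles at the origin.
This is a Type 0 system. Kp = lim_{s→0} G(s) = 5/36.
e_ss = 1/(1 + Kp) = 1/(1 + 5/36) = 36/41 ≈ 0.8780.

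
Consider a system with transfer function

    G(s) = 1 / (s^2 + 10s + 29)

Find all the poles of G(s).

The poles are the roots of the denominator s^2 + 10s + 29 = 0.
Using the quadratic formula: s = (-10 ± √(-16))/2 = -5 ± 2j.

s = -5 + 2j, -5 - 2j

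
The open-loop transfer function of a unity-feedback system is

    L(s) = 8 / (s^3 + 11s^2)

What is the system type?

Type 2

Factor s from the denominator: s^3 + 11s^2 = s^2·(s + 11).
There are 2 poles at the origin, so the system is Type 2.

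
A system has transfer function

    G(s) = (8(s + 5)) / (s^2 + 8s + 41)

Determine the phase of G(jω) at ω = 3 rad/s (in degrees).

At s = j3: numerator = 40 + j24, denominator = 32 + j24.
∠G = ∠num − ∠den = 30.964° − (36.870°) = -5.906°.

∠G(j3) ≈ -5.906°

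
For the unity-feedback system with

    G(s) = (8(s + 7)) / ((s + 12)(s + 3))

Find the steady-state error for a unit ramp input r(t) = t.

G(s) has no poles at the origin.
This is a Type 0 system; Kv = lim_{s→0} s·G(s) = 0, so the steady-state error for a ramp input is infinite.

e_ss = ∞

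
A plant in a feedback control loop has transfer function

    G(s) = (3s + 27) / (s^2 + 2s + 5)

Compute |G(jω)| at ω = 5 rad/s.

|G(j5)| ≈ 1.381

Substitute s = j5: numerator = 27 + j15, denominator = -20 + j10.
|G(j5)| = |27 + j15| / |-20 + j10| = 30.887 / 22.361 ≈ 1.381.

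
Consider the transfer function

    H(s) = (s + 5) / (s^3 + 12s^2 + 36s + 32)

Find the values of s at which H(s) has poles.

s = -2, -2, -8

The poles are the roots of the denominator s^3 + 12s^2 + 36s + 32 = 0.
Trying s = -2: the polynomial evaluates to 0, so (s + 2) is a factor.
Dividing out leaves s^2 + 10s + 16 = 0.
Factoring the quadratic: (s + 2)(s + 8) = 0.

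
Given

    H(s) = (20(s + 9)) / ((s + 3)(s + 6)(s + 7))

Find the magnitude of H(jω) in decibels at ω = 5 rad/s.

|H(j5)|_dB ≈ -5.59 dB

Substitute s = j5: numerator = 180 + j100, denominator = -274 + j280.
|H(j5)| = |180 + j100| / |-274 + j280| = 205.91 / 391.76 ≈ 0.5256.
In decibels: 20·log₁₀(0.5256) ≈ -5.59 dB.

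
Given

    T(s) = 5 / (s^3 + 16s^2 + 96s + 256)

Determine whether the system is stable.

stable

The denominator s^3 + 16s^2 + 96s + 256 factors as (s^2 + 8s + 32)(s + 8), giving poles at s = -4 ± 4j, -8.
Since all poles lie strictly in the left half-plane, the system is stable.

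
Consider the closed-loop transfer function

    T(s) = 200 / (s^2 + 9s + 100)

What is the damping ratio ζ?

Compare the denominator to the standard form s^2 + 2ζωₙs + ωₙ².
ωₙ² = 100, so ωₙ = 10 rad/s.
2ζωₙ = 9, so ζ = 9/(2·10) = 0.45.
With ζ = 0.45 the response is underdamped.

ζ = 0.45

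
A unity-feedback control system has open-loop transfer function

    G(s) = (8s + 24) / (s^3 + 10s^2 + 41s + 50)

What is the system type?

The denominator has no factor of s at the origin — no free integrator — so this is a Type 0 system.

Type 0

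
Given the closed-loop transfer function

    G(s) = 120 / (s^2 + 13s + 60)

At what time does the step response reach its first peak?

t_p ≈ 0.7457 s

Comparing s^2 + 13s + 60 to s^2 + 2ζωₙs + ωₙ²: ωₙ = √60 ≈ 7.746 rad/s and ζ = 13/(2·√60) ≈ 0.8391.
ζωₙ = 13/2 = 6.5, so ω_d = ωₙ√(1−ζ²) = √(ωₙ² − (ζωₙ)²) = √(60 − 6.5²) = √17.75 ≈ 4.213 rad/s.
t_p = π/ω_d = π/4.213 ≈ 0.7457 s.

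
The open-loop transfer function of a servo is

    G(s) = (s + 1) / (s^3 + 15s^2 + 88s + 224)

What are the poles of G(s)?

s = -4 + 4j, -4 - 4j, -7

The poles are the roots of the denominator s^3 + 15s^2 + 88s + 224 = 0.
Trying s = -7: the polynomial evaluates to 0, so (s + 7) is a factor.
Dividing out leaves s^2 + 8s + 32 = 0.
The quadratic formula then gives s = -4 ± 4j.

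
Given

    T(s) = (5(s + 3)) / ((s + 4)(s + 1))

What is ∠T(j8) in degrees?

At s = j8: numerator = 15 + j40, denominator = -60 + j40.
∠T = ∠num − ∠den = 69.444° − (146.31°) = -76.87°.

∠T(j8) ≈ -76.87°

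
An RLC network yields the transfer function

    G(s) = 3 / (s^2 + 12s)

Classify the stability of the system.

The denominator s^2 + 12s factors as s(s + 12), giving poles at s = 0, -12.
Since the simple pole(s) at s = 0 lie on the jω-axis with none in the right half-plane, the system is marginally stable.

marginally stable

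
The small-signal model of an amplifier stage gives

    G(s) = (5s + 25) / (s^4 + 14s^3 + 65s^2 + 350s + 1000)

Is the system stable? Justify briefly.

marginally stable

The denominator s^4 + 14s^3 + 65s^2 + 350s + 1000 factors as (s^2 + 25)(s + 10)(s + 4), giving poles at s = 5j, -5j, -10, -4.
Since the simple pole(s) at s = 5j, -5j lie on the jω-axis with none in the right half-plane, the system is marginally stable.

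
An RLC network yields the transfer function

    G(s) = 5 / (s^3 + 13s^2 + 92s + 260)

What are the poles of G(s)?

s = -4 ± 6j, -5

The poles are the roots of the denominator s^3 + 13s^2 + 92s + 260 = 0.
Trying s = -5: the polynomial evaluates to 0, so (s + 5) is a factor.
Dividing out leaves s^2 + 8s + 52 = 0.
The quadratic formula then gives s = -4 ± 6j.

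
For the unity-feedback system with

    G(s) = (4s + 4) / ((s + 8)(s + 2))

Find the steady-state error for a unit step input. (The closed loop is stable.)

e_ss = 0.8000

G(s) has no poles at the origin.
This is a Type 0 system. Kp = lim_{s→0} G(s) = 4/16 = 1/4.
e_ss = 1/(1 + Kp) = 1/(1 + 1/4) = 4/5 ≈ 0.8000.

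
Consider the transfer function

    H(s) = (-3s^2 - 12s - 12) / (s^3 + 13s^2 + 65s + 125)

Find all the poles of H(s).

The poles are the roots of the denominator s^3 + 13s^2 + 65s + 125 = 0.
Trying s = -5: the polynomial evaluates to 0, so (s + 5) is a factor.
Dividing out leaves s^2 + 8s + 25 = 0.
The quadratic formula then gives s = -4 ± 3j.

s = -4 ± 3j, -5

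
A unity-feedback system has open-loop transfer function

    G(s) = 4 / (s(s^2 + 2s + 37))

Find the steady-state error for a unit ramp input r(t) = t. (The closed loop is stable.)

G(s) has one pole at the origin.
This is a Type 1 system. Kv = lim_{s→0} s·G(s) = 4/37.
e_ss = 1/Kv = 1/(4/37) = 37/4 ≈ 9.250.

e_ss = 9.250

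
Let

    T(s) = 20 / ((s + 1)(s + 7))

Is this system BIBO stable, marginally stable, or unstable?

stable

The poles can be read from the denominator factors: s = -1, -7.
Since all poles lie strictly in the left half-plane, the system is stable.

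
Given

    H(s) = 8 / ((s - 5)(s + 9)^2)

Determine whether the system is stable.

The poles can be read from the denominator factors: s = 5, -9, -9.
Since the pole(s) at s = 5 lie in the right half-plane, the system is unstable.

unstable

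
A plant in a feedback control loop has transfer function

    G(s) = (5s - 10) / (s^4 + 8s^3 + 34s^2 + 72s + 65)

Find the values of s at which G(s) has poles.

The poles are the roots of the denominator s^4 + 8s^3 + 34s^2 + 72s + 65 = 0.
No real roots exist; factor into two real quadratics: (s^2 + 4s + 5)(s^2 + 4s + 13) = 0.
Each quadratic gives a conjugate pair via the quadratic formula.

s = -2 + j, -2 - j, -2 + 3j, -2 - 3j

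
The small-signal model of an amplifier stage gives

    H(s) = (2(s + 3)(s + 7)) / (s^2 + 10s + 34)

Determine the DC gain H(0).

At s = 0 each factor (s + a) contributes a and each (s^2 + bs + c) contributes c.
H(0) = 2·(3) · (7) / ((34)) = 42/34 = 21/17.

H(0) = 21/17 ≈ 1.235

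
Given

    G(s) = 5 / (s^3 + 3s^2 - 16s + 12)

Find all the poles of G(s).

s = -6, 2, 1

The poles are the roots of the denominator s^3 + 3s^2 - 16s + 12 = 0.
Trying s = -6: the polynomial evaluates to 0, so (s + 6) is a factor.
Dividing out leaves s^2 - 3s + 2 = 0.
Factoring the quadratic: (s - 2)(s - 1) = 0.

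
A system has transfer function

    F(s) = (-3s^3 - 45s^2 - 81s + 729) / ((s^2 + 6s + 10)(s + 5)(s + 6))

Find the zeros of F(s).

Set the numerator to zero: -3s^3 - 45s^2 - 81s + 729 = 0, i.e. -3·(s^3 + 15s^2 + 27s - 243) = 0.
Factoring: (s + 9)^2(s - 3) = 0.

s = -9, -9, 3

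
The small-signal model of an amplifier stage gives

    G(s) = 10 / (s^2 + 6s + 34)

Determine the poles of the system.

s = -3 ± 5j

The poles are the roots of the denominator s^2 + 6s + 34 = 0.
Using the quadratic formula: s = (-6 ± √(-100))/2 = -3 ± 5j.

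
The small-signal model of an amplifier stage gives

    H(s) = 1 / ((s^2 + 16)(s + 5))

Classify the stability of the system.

The poles can be read from the denominator factors: s = 4j, -4j, -5.
Since the simple pole(s) at s = ±4j lie on the jω-axis with none in the right half-plane, the system is marginally stable.

marginally stable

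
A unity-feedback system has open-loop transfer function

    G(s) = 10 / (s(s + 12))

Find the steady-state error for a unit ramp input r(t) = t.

e_ss = 1.200

G(s) has one pole at the origin.
This is a Type 1 system. Kv = lim_{s→0} s·G(s) = 10/12 = 5/6.
e_ss = 1/Kv = 1/(5/6) = 6/5 ≈ 1.200.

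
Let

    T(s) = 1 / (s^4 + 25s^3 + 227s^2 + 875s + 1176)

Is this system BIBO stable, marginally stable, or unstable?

The denominator s^4 + 25s^3 + 227s^2 + 875s + 1176 factors as (s + 7)^2(s + 3)(s + 8), giving poles at s = -7, -3, -7, -8.
Since all poles lie strictly in the left half-plane, the system is stable.

stable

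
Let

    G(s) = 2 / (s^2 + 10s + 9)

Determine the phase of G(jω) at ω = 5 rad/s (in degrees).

∠G(j5) ≈ -107.7°

At s = j5: numerator = 2, denominator = -16 + j50.
∠G = ∠num − ∠den = 0° − (107.74°) = -107.7°.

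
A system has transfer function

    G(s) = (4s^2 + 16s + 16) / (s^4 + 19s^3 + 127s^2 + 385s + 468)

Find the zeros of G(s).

s = -2, -2

Set the numerator to zero: 4s^2 + 16s + 16 = 0, i.e. 4·(s^2 + 4s + 4) = 0.
Factoring: (s + 2)^2 = 0.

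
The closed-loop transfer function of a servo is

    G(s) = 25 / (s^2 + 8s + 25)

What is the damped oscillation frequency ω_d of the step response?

Comparing s^2 + 8s + 25 to s^2 + 2ζωₙs + ωₙ²: ωₙ = 5 rad/s and ζ = 8/(2·5) = 0.8.
ζωₙ = 8/2 = 4, so ω_d = ωₙ√(1−ζ²) = √(ωₙ² − (ζωₙ)²) = √(25 − 4²) = √9 = 3 rad/s.

ω_d = 3 rad/s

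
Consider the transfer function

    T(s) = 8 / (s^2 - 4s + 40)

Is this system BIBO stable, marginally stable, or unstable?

The poles can be read from the denominator factors: s = 2 + 6j, 2 - 6j.
Since the pole(s) at s = 2 + 6j, 2 - 6j lie in the right half-plane, the system is unstable.

unstable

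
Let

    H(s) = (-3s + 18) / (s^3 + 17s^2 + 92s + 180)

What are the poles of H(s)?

The poles are the roots of the denominator s^3 + 17s^2 + 92s + 180 = 0.
Trying s = -9: the polynomial evaluates to 0, so (s + 9) is a factor.
Dividing out leaves s^2 + 8s + 20 = 0.
The quadratic formula then gives s = -4 ± 2j.

s = -9, -4 ± 2j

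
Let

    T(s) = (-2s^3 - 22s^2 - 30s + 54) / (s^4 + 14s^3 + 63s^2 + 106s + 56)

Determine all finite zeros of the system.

Set the numerator to zero: -2s^3 - 22s^2 - 30s + 54 = 0, i.e. -2·(s^3 + 11s^2 + 15s - 27) = 0.
Factoring: (s + 3)(s - 1)(s + 9) = 0.

s = -3, 1, -9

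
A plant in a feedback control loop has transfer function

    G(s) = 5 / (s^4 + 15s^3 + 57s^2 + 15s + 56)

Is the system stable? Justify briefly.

marginally stable

The denominator s^4 + 15s^3 + 57s^2 + 15s + 56 factors as (s^2 + 1)(s + 7)(s + 8), giving poles at s = ±j, -7, -8.
Since the simple pole(s) at s = j, -j lie on the jω-axis with none in the right half-plane, the system is marginally stable.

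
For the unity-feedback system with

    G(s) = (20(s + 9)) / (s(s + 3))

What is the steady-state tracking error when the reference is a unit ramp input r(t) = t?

e_ss = 0.01667

G(s) has one pole at the origin.
This is a Type 1 system. Kv = lim_{s→0} s·G(s) = 180/3 = 60.
e_ss = 1/Kv = 1/(60) = 1/60 ≈ 0.01667.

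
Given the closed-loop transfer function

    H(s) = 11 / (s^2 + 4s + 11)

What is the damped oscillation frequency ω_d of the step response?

ω_d ≈ 2.646 rad/s

Comparing s^2 + 4s + 11 to s^2 + 2ζωₙs + ωₙ²: ωₙ = √11 ≈ 3.317 rad/s and ζ = 4/(2·√11) ≈ 0.6030.
ζωₙ = 4/2 = 2, so ω_d = ωₙ√(1−ζ²) = √(ωₙ² − (ζωₙ)²) = √(11 − 2²) = √7 ≈ 2.646 rad/s.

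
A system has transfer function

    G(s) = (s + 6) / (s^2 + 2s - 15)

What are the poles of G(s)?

s = -5, 3

The poles are the roots of the denominator s^2 + 2s - 15 = 0.
Factoring: (s + 5)(s - 3) = 0, so s = -5 and s = 3.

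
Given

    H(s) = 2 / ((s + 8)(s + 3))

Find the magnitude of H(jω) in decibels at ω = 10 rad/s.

|H(j10)|_dB ≈ -36.5 dB

Substitute s = j10: numerator = 2, denominator = -76 + j110.
|H(j10)| = |2| / |-76 + j110| = 2 / 133.70 ≈ 0.01496.
In decibels: 20·log₁₀(0.01496) ≈ -36.5 dB.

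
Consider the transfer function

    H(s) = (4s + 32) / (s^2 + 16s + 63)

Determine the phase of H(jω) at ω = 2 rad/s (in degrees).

∠H(j2) ≈ -14.44°

At s = j2: numerator = 32 + j8, denominator = 59 + j32.
∠H = ∠num − ∠den = 14.036° − (28.474°) = -14.44°.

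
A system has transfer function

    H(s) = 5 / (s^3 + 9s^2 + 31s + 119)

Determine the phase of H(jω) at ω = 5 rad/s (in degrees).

At s = j5: numerator = 5, denominator = -106 + j30.
∠H = ∠num − ∠den = 0° − (164.20°) = -164.2°.

∠H(j5) ≈ -164.2°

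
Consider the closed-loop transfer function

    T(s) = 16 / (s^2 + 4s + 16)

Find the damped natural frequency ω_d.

Comparing s^2 + 4s + 16 to s^2 + 2ζωₙs + ωₙ²: ωₙ = 4 rad/s and ζ = 4/(2·4) = 0.5.
ζωₙ = 4/2 = 2, so ω_d = ωₙ√(1−ζ²) = √(ωₙ² − (ζωₙ)²) = √(16 − 2²) = √12 ≈ 3.464 rad/s.

ω_d ≈ 3.464 rad/s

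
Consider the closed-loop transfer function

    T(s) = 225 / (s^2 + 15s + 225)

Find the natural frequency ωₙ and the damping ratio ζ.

ωₙ = 15 rad/s, ζ = 0.5

Compare the denominator to the standard form s^2 + 2ζωₙs + ωₙ².
ωₙ² = 225, so ωₙ = 15 rad/s.
2ζωₙ = 15, so ζ = 15/(2·15) = 0.5.
With ζ = 0.5 the response is underdamped.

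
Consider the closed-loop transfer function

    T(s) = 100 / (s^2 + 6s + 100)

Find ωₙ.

Compare the denominator to the standard form s^2 + 2ζωₙs + ωₙ².
ωₙ² = 100, so ωₙ = 10 rad/s.

ωₙ = 10 rad/s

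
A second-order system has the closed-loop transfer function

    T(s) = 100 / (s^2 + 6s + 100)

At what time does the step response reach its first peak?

t_p ≈ 0.3293 s

Comparing s^2 + 6s + 100 to s^2 + 2ζωₙs + ωₙ²: ωₙ = 10 rad/s and ζ = 6/(2·10) = 0.3.
ζωₙ = 6/2 = 3, so ω_d = ωₙ√(1−ζ²) = √(ωₙ² − (ζωₙ)²) = √(100 − 3²) = √91 ≈ 9.539 rad/s.
t_p = π/ω_d = π/9.539 ≈ 0.3293 s.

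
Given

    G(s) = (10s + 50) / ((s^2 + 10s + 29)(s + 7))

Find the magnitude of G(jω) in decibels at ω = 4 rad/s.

Substitute s = j4: numerator = 50 + j40, denominator = -69 + j332.
|G(j4)| = |50 + j40| / |-69 + j332| = 64.031 / 339.09 ≈ 0.1888.
In decibels: 20·log₁₀(0.1888) ≈ -14.5 dB.

|G(j4)|_dB ≈ -14.5 dB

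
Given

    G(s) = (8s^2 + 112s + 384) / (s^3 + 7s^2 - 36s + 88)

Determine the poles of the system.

The poles are the roots of the denominator s^3 + 7s^2 - 36s + 88 = 0.
Trying s = -11: the polynomial evaluates to 0, so (s + 11) is a factor.
Dividing out leaves s^2 - 4s + 8 = 0.
The quadratic formula then gives s = 2 ± 2j.

s = 2 ± 2j, -11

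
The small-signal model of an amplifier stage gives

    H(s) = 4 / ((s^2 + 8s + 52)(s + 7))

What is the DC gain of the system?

At s = 0 each factor (s + a) contributes a and each (s^2 + bs + c) contributes c.
H(0) = 4·1 / ((52) · (7)) = 4/364 = 1/91.

H(0) = 1/91 ≈ 0.01099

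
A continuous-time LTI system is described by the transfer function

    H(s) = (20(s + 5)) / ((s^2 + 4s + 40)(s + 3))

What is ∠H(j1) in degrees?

At s = j1: numerator = 100 + j20, denominator = 113 + j51.
∠H = ∠num − ∠den = 11.310° − (24.291°) = -12.98°.

∠H(j1) ≈ -12.98°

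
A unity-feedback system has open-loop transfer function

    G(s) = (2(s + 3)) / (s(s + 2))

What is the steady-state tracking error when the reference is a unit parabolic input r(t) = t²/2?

e_ss = ∞

G(s) has one pole at the origin.
This is a Type 1 system; Ka = lim_{s→0} s^2·G(s) = 0, so the steady-state error for a parabola input is infinite.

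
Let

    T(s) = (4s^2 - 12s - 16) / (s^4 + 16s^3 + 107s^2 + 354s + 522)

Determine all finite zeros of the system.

s = 4, -1

Set the numerator to zero: 4s^2 - 12s - 16 = 0, i.e. 4·(s^2 - 3s - 4) = 0.
Factoring: (s - 4)(s + 1) = 0.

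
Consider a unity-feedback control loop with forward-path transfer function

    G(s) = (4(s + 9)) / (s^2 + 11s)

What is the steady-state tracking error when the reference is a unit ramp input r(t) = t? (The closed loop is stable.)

G(s) has one pole at the origin.
This is a Type 1 system. Kv = lim_{s→0} s·G(s) = 36/11.
e_ss = 1/Kv = 1/(36/11) = 11/36 ≈ 0.3056.

e_ss = 0.3056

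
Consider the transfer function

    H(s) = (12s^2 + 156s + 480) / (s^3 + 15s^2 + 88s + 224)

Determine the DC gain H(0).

H(0) = 15/7 ≈ 2.143

Set s = 0: H(0) = (480) / (224) = 15/7.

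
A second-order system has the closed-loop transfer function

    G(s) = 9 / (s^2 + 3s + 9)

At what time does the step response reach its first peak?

t_p ≈ 1.209 s

Comparing s^2 + 3s + 9 to s^2 + 2ζωₙs + ωₙ²: ωₙ = 3 rad/s and ζ = 3/(2·3) = 0.5.
ζωₙ = 3/2 = 1.5, so ω_d = ωₙ√(1−ζ²) = √(ωₙ² − (ζωₙ)²) = √(9 − 1.5²) = √6.75 ≈ 2.598 rad/s.
t_p = π/ω_d = π/2.598 ≈ 1.209 s.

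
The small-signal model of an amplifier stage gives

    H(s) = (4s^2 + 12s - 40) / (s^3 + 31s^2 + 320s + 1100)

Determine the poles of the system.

The poles are the roots of the denominator s^3 + 31s^2 + 320s + 1100 = 0.
Trying s = -10: the polynomial evaluates to 0, so (s + 10) is a factor.
Dividing out leaves s^2 + 21s + 110 = 0.
Factoring the quadratic: (s + 11)(s + 10) = 0.

s = -10, -11, -10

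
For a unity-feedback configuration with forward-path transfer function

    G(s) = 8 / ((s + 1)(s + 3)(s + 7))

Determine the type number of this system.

Type 0

The denominator has no factor of s at the origin — no free integrator — so this is a Type 0 system.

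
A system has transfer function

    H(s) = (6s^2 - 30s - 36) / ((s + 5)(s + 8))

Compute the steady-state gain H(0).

Set s = 0: H(0) = (-36) / (40) = -9/10.

H(0) = -9/10 ≈ -0.9000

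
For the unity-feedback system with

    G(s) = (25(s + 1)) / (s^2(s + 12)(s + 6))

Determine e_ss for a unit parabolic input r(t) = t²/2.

e_ss = 2.880

G(s) has 2 poles at the origin.
This is a Type 2 system. Ka = lim_{s→0} s^2·G(s) = 25/72.
e_ss = 1/Ka = 1/(25/72) = 72/25 ≈ 2.880.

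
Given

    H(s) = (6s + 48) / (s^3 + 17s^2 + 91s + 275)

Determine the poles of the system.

s = -3 + 4j, -3 - 4j, -11

The poles are the roots of the denominator s^3 + 17s^2 + 91s + 275 = 0.
Trying s = -11: the polynomial evaluates to 0, so (s + 11) is a factor.
Dividing out leaves s^2 + 6s + 25 = 0.
The quadratic formula then gives s = -3 ± 4j.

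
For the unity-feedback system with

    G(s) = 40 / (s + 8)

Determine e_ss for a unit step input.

G(s) has no poles at the origin.
This is a Type 0 system. Kp = lim_{s→0} G(s) = 40/8 = 5.
e_ss = 1/(1 + Kp) = 1/(1 + 5) = 1/6 ≈ 0.1667.

e_ss = 0.1667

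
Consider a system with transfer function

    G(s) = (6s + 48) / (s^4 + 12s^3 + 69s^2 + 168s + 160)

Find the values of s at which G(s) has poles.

s = -2 ± j, -4 ± 4j

The poles are the roots of the denominator s^4 + 12s^3 + 69s^2 + 168s + 160 = 0.
No real roots exist; factor into two real quadratics: (s^2 + 4s + 5)(s^2 + 8s + 32) = 0.
Each quadratic gives a conjugate pair via the quadratic formula.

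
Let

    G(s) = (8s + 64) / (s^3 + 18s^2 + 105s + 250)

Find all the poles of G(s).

The poles are the roots of the denominator s^3 + 18s^2 + 105s + 250 = 0.
Trying s = -10: the polynomial evaluates to 0, so (s + 10) is a factor.
Dividing out leaves s^2 + 8s + 25 = 0.
The quadratic formula then gives s = -4 ± 3j.

s = -4 + 3j, -4 - 3j, -10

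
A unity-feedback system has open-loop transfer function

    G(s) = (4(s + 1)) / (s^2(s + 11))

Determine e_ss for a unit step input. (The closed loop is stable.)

e_ss = 0

G(s) has 2 poles at the origin.
This is a Type 2 system; for a step input the steady-state error is zero.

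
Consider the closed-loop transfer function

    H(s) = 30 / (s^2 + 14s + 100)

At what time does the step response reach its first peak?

t_p ≈ 0.4399 s

Comparing s^2 + 14s + 100 to s^2 + 2ζωₙs + ωₙ²: ωₙ = 10 rad/s and ζ = 14/(2·10) = 0.7.
ζωₙ = 14/2 = 7, so ω_d = ωₙ√(1−ζ²) = √(ωₙ² − (ζωₙ)²) = √(100 − 7²) = √51 ≈ 7.141 rad/s.
t_p = π/ω_d = π/7.141 ≈ 0.4399 s.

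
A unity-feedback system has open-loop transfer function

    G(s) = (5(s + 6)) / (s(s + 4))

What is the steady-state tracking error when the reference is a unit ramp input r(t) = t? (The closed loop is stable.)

G(s) has one pole at the origin.
This is a Type 1 system. Kv = lim_{s→0} s·G(s) = 30/4 = 15/2.
e_ss = 1/Kv = 1/(15/2) = 2/15 ≈ 0.1333.

e_ss = 0.1333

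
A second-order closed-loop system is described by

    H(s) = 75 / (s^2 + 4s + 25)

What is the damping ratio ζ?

Compare the denominator to the standard form s^2 + 2ζωₙs + ωₙ².
ωₙ² = 25, so ωₙ = 5 rad/s.
2ζωₙ = 4, so ζ = 4/(2·5) = 0.4.

ζ = 0.4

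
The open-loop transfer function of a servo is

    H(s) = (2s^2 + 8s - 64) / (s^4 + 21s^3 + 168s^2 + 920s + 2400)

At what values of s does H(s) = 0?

Set the numerator to zero: 2s^2 + 8s - 64 = 0, i.e. 2·(s^2 + 4s - 32) = 0.
Factoring: (s - 4)(s + 8) = 0.

s = 4, -8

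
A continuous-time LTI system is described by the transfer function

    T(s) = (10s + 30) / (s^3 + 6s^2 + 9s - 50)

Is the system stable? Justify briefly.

unstable

The denominator s^3 + 6s^2 + 9s - 50 factors as (s - 2)(s^2 + 8s + 25), giving poles at s = 2, -4 + 3j, -4 - 3j.
Since the pole(s) at s = 2 lie in the right half-plane, the system is unstable.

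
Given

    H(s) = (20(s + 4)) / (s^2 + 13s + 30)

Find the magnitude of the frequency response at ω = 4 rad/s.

Substitute s = j4: numerator = 80 + j80, denominator = 14 + j52.
|H(j4)| = |80 + j80| / |14 + j52| = 113.14 / 53.852 ≈ 2.101.

|H(j4)| ≈ 2.101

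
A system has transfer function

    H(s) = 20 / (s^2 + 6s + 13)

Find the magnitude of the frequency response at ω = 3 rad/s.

|H(j3)| ≈ 1.085

Substitute s = j3: numerator = 20, denominator = 4 + j18.
|H(j3)| = |20| / |4 + j18| = 20 / 18.439 ≈ 1.085.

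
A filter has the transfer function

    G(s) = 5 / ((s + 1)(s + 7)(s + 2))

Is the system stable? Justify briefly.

The poles can be read from the denominator factors: s = -1, -7, -2.
Since all poles lie strictly in the left half-plane, the system is stable.

stable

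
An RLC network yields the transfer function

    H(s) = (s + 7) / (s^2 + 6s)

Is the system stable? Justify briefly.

The denominator s^2 + 6s factors as s(s + 6), giving poles at s = 0, -6.
Since the simple pole(s) at s = 0 lie on the jω-axis with none in the right half-plane, the system is marginally stable.

marginally stable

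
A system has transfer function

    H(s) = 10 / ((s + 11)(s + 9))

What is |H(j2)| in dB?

Substitute s = j2: numerator = 10, denominator = 95 + j40.
|H(j2)| = |10| / |95 + j40| = 10 / 103.08 ≈ 0.09701.
In decibels: 20·log₁₀(0.09701) ≈ -20.3 dB.

|H(j2)|_dB ≈ -20.3 dB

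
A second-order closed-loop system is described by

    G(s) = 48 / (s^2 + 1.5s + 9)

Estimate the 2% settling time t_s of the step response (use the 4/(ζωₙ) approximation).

Comparing s^2 + 1.5s + 9 to s^2 + 2ζωₙs + ωₙ²: ωₙ = 3 rad/s and ζ = 1.5/(2·3) = 0.25.
ζωₙ = 1.5/2 = 0.75, so t_s ≈ 4/(ζωₙ) = 4/0.75 ≈ 5.333 s.

t_s ≈ 5.333 s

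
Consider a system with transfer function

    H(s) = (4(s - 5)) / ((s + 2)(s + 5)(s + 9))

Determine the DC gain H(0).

H(0) = -2/9 ≈ -0.2222

At s = 0 each factor (s + a) contributes a and each (s^2 + bs + c) contributes c.
H(0) = 4·(-5) / ((2) · (5) · (9)) = -20/90 = -2/9.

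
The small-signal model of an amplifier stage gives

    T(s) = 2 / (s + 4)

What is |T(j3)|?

Substitute s = j3: numerator = 2, denominator = 4 + j3.
|T(j3)| = |2| / |4 + j3| = 2 / 5 = 0.4000.

|T(j3)| = 0.4000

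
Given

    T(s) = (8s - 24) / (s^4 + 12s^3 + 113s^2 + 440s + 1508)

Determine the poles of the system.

s = -4 ± 6j, -2 ± 5j

The poles are the roots of the denominator s^4 + 12s^3 + 113s^2 + 440s + 1508 = 0.
No real roots exist; factor into two real quadratics: (s^2 + 8s + 52)(s^2 + 4s + 29) = 0.
Each quadratic gives a conjugate pair via the quadratic formula.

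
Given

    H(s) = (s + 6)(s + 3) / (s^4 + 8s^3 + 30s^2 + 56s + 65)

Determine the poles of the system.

s = -1 ± 2j, -3 ± 2j

The poles are the roots of the denominator s^4 + 8s^3 + 30s^2 + 56s + 65 = 0.
No real roots exist; factor into two real quadratics: (s^2 + 2s + 5)(s^2 + 6s + 13) = 0.
Each quadratic gives a conjugate pair via the quadratic formula.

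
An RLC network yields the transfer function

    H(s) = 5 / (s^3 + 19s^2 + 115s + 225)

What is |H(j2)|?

|H(j2)| ≈ 0.01870

Substitute s = j2: numerator = 5, denominator = 149 + j222.
|H(j2)| = |5| / |149 + j222| = 5 / 267.37 ≈ 0.01870.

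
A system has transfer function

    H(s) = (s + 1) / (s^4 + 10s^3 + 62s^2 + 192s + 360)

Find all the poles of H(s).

s = -3 + 3j, -3 - 3j, -2 + 4j, -2 - 4j

The poles are the roots of the denominator s^4 + 10s^3 + 62s^2 + 192s + 360 = 0.
No real roots exist; factor into two real quadratics: (s^2 + 6s + 18)(s^2 + 4s + 20) = 0.
Each quadratic gives a conjugate pair via the quadratic formula.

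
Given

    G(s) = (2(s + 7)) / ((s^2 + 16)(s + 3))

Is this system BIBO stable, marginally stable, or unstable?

The poles can be read from the denominator factors: s = 4j, -4j, -3.
Since the simple pole(s) at s = 4j, -4j lie on the jω-axis with none in the right half-plane, the system is marginally stable.

marginally stable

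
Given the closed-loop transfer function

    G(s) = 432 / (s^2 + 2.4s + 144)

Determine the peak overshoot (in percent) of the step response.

%OS ≈ 72.9%

Comparing s^2 + 2.4s + 144 to s^2 + 2ζωₙs + ωₙ²: ωₙ = 12 rad/s and ζ = 2.4/(2·12) = 0.1.
%OS = 100·exp(−πζ/√(1−ζ²)) = 100·exp(−π·0.1/√(1−0.1²)) ≈ 72.9%.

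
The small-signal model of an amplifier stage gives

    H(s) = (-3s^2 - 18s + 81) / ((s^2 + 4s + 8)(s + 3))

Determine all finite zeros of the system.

s = -9, 3

Set the numerator to zero: -3s^2 - 18s + 81 = 0, i.e. -3·(s^2 + 6s - 27) = 0.
Factoring: (s + 9)(s - 3) = 0.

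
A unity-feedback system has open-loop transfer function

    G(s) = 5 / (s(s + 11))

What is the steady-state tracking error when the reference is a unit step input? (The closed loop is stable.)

G(s) has one pole at the origin.
This is a Type 1 system; for a step input the steady-state error is zero.

e_ss = 0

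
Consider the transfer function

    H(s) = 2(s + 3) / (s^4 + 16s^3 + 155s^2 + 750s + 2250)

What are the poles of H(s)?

The poles are the roots of the denominator s^4 + 16s^3 + 155s^2 + 750s + 2250 = 0.
No real roots exist; factor into two real quadratics: (s^2 + 10s + 50)(s^2 + 6s + 45) = 0.
Each quadratic gives a conjugate pair via the quadratic formula.

s = -5 + 5j, -5 - 5j, -3 + 6j, -3 - 6j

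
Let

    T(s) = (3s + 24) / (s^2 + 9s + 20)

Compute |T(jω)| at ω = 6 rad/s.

Substitute s = j6: numerator = 24 + j18, denominator = -16 + j54.
|T(j6)| = |24 + j18| / |-16 + j54| = 30 / 56.321 ≈ 0.5327.

|T(j6)| ≈ 0.5327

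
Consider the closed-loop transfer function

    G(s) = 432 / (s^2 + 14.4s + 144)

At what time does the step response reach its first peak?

Comparing s^2 + 14.4s + 144 to s^2 + 2ζωₙs + ωₙ²: ωₙ = 12 rad/s and ζ = 14.4/(2·12) = 0.6.
ζωₙ = 14.4/2 = 7.2, so ω_d = ωₙ√(1−ζ²) = √(ωₙ² − (ζωₙ)²) = √(144 − 7.2²) = √92.16 = 9.600 rad/s.
t_p = π/ω_d = π/9.600 ≈ 0.3272 s.

t_p ≈ 0.3272 s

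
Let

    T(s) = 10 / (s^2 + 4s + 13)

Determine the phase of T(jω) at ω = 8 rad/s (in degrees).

At s = j8: numerator = 10, denominator = -51 + j32.
∠T = ∠num − ∠den = 0° − (147.89°) = -147.9°.

∠T(j8) ≈ -147.9°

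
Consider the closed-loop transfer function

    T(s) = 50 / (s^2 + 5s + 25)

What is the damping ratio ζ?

ζ = 0.5

Compare the denominator to the standard form s^2 + 2ζωₙs + ωₙ².
ωₙ² = 25, so ωₙ = 5 rad/s.
2ζωₙ = 5, so ζ = 5/(2·5) = 0.5.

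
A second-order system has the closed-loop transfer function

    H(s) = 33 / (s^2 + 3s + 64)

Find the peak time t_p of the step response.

Comparing s^2 + 3s + 64 to s^2 + 2ζωₙs + ωₙ²: ωₙ = 8 rad/s and ζ = 3/(2·8) = 0.1875.
ζωₙ = 3/2 = 1.5, so ω_d = ωₙ√(1−ζ²) = √(ωₙ² − (ζωₙ)²) = √(64 − 1.5²) = √61.75 ≈ 7.858 rad/s.
t_p = π/ω_d = π/7.858 ≈ 0.3998 s.

t_p ≈ 0.3998 s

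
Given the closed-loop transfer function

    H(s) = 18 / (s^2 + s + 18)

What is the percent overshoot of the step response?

Comparing s^2 + s + 18 to s^2 + 2ζωₙs + ωₙ²: ωₙ = √18 ≈ 4.243 rad/s and ζ = 1/(2·√18) ≈ 0.1179.
%OS = 100·exp(−πζ/√(1−ζ²)) = 100·exp(−π·0.1179/√(1−0.1179²)) ≈ 68.9%.

%OS ≈ 68.9%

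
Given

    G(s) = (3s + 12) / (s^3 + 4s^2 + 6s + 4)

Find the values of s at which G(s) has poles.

s = -1 + j, -1 - j, -2

The poles are the roots of the denominator s^3 + 4s^2 + 6s + 4 = 0.
Trying s = -2: the polynomial evaluates to 0, so (s + 2) is a factor.
Dividing out leaves s^2 + 2s + 2 = 0.
The quadratic formula then gives s = -1 ± 1j.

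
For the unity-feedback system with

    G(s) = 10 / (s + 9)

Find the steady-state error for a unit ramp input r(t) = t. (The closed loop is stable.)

G(s) has no poles at the origin.
This is a Type 0 system; Kv = lim_{s→0} s·G(s) = 0, so the steady-state error for a ramp input is infinite.

e_ss = ∞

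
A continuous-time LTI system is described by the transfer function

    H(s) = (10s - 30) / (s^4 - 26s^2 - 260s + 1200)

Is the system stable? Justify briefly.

unstable

The denominator s^4 - 26s^2 - 260s + 1200 factors as (s^2 + 10s + 50)(s - 4)(s - 6), giving poles at s = -5 + 5j, -5 - 5j, 4, 6.
Since the pole(s) at s = 4, 6 lie in the right half-plane, the system is unstable.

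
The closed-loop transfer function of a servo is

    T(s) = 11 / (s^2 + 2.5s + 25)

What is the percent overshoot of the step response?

Comparing s^2 + 2.5s + 25 to s^2 + 2ζωₙs + ωₙ²: ωₙ = 5 rad/s and ζ = 2.5/(2·5) = 0.25.
%OS = 100·exp(−πζ/√(1−ζ²)) = 100·exp(−π·0.25/√(1−0.25²)) ≈ 44.4%.

%OS ≈ 44.4%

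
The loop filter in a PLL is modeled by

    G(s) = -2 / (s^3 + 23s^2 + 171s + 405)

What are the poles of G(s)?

The poles are the roots of the denominator s^3 + 23s^2 + 171s + 405 = 0.
Trying s = -5: the polynomial evaluates to 0, so (s + 5) is a factor.
Dividing out leaves s^2 + 18s + 81 = 0.
Factoring the quadratic: (s + 9)^2 = 0.

s = -5, -9, -9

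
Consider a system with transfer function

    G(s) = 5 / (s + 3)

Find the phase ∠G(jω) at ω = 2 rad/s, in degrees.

∠G(j2) ≈ -33.69°

At s = j2: numerator = 5, denominator = 3 + j2.
∠G = ∠num − ∠den = 0° − (33.690°) = -33.69°.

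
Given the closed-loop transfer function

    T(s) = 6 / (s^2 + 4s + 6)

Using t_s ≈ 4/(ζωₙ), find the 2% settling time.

t_s ≈ 2 s

Comparing s^2 + 4s + 6 to s^2 + 2ζωₙs + ωₙ²: ωₙ = √6 ≈ 2.449 rad/s and ζ = 4/(2·√6) ≈ 0.8165.
ζωₙ = 4/2 = 2, so t_s ≈ 4/(ζωₙ) = 4/2 = 2 s.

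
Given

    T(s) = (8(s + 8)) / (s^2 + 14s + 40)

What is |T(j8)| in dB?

|T(j8)|_dB ≈ -2.05 dB

Substitute s = j8: numerator = 64 + j64, denominator = -24 + j112.
|T(j8)| = |64 + j64| / |-24 + j112| = 90.510 / 114.54 ≈ 0.7902.
In decibels: 20·log₁₀(0.7902) ≈ -2.05 dB.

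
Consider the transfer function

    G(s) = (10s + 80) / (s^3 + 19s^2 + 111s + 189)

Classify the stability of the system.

The denominator s^3 + 19s^2 + 111s + 189 factors as (s + 7)(s + 3)(s + 9), giving poles at s = -7, -3, -9.
Since all poles lie strictly in the left half-plane, the system is stable.

stable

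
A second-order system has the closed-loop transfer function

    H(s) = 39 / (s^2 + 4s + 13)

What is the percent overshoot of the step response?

Comparing s^2 + 4s + 13 to s^2 + 2ζωₙs + ωₙ²: ωₙ = √13 ≈ 3.606 rad/s and ζ = 4/(2·√13) ≈ 0.5547.
%OS = 100·exp(−πζ/√(1−ζ²)) = 100·exp(−π·0.5547/√(1−0.5547²)) ≈ 12.3%.

%OS ≈ 12.3%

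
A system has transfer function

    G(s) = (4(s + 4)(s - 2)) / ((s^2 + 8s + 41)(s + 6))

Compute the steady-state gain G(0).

At s = 0 each factor (s + a) contributes a and each (s^2 + bs + c) contributes c.
G(0) = 4·(4) · (-2) / ((41) · (6)) = -32/246 = -16/123.

G(0) = -16/123 ≈ -0.1301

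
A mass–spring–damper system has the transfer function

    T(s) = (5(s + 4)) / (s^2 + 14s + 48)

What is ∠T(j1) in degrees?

At s = j1: numerator = 20 + j5, denominator = 47 + j14.
∠T = ∠num − ∠den = 14.036° − (16.587°) = -2.551°.

∠T(j1) ≈ -2.551°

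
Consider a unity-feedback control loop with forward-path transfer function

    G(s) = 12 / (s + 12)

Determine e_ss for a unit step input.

e_ss = 0.5000

G(s) has no poles at the origin.
This is a Type 0 system. Kp = lim_{s→0} G(s) = 12/12 = 1.
e_ss = 1/(1 + Kp) = 1/(1 + 1) = 1/2 ≈ 0.5000.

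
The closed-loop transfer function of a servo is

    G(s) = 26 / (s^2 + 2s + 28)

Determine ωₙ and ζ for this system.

Compare the denominator to the standard form s^2 + 2ζωₙs + ωₙ².
ωₙ² = 28, so ωₙ = √28 ≈ 5.292 rad/s.
2ζωₙ = 2, so ζ = 2/(2·√28) ≈ 0.1890.

ωₙ ≈ 5.292 rad/s, ζ ≈ 0.1890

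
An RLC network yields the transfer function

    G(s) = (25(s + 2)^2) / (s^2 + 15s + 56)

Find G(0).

Set s = 0: G(0) = (100) / (56) = 25/14.

G(0) = 25/14 ≈ 1.786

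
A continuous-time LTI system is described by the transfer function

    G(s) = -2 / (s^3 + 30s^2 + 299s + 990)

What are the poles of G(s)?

s = -10, -11, -9

The poles are the roots of the denominator s^3 + 30s^2 + 299s + 990 = 0.
Trying s = -10: the polynomial evaluates to 0, so (s + 10) is a factor.
Dividing out leaves s^2 + 20s + 99 = 0.
Factoring the quadratic: (s + 11)(s + 9) = 0.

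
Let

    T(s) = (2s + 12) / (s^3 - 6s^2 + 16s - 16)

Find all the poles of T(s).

s = 2 + 2j, 2 - 2j, 2

The poles are the roots of the denominator s^3 - 6s^2 + 16s - 16 = 0.
Trying s = 2: the polynomial evaluates to 0, so (s - 2) is a factor.
Dividing out leaves s^2 - 4s + 8 = 0.
The quadratic formula then gives s = 2 ± 2j.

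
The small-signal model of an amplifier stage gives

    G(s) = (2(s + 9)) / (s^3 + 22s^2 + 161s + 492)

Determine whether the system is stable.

stable

The denominator s^3 + 22s^2 + 161s + 492 factors as (s + 12)(s^2 + 10s + 41), giving poles at s = -12, -5 + 4j, -5 - 4j.
Since all poles lie strictly in the left half-plane, the system is stable.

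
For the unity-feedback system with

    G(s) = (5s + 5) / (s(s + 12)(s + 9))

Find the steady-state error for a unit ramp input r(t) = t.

e_ss = 21.60

G(s) has one pole at the origin.
This is a Type 1 system. Kv = lim_{s→0} s·G(s) = 5/108.
e_ss = 1/Kv = 1/(5/108) = 108/5 ≈ 21.60.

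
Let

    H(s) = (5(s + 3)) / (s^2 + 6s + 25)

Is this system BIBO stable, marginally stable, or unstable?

stable

The denominator s^2 + 6s + 25 factors as (s^2 + 6s + 25), giving poles at s = -3 ± 4j.
Since all poles lie strictly in the left half-plane, the system is stable.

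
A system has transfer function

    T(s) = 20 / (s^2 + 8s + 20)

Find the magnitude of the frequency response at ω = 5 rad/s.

|T(j5)| ≈ 0.4961

Substitute s = j5: numerator = 20, denominator = -5 + j40.
|T(j5)| = |20| / |-5 + j40| = 20 / 40.311 ≈ 0.4961.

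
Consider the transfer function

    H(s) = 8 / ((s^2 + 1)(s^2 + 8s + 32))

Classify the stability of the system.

marginally stable

The poles can be read from the denominator factors: s = ±j, -4 ± 4j.
Since the simple pole(s) at s = j, -j lie on the jω-axis with none in the right half-plane, the system is marginally stable.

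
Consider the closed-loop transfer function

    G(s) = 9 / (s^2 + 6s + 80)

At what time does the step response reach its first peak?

t_p ≈ 0.3728 s

Comparing s^2 + 6s + 80 to s^2 + 2ζωₙs + ωₙ²: ωₙ = √80 ≈ 8.944 rad/s and ζ = 6/(2·√80) ≈ 0.3354.
ζωₙ = 6/2 = 3, so ω_d = ωₙ√(1−ζ²) = √(ωₙ² − (ζωₙ)²) = √(80 − 3²) = √71 ≈ 8.426 rad/s.
t_p = π/ω_d = π/8.426 ≈ 0.3728 s.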